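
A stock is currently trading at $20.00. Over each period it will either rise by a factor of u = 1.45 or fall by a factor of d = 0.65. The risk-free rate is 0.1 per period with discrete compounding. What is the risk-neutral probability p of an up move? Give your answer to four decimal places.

p = 0.5625

Risk-neutral probability p = (1 + 0.1 − 0.65)/(1.45 − 0.65) = 0.4500/0.8000 = 0.5625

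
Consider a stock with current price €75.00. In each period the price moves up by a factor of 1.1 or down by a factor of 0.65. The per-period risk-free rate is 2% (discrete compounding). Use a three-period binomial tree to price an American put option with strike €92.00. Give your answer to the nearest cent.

€17.00

Risk-neutral probability p = (1 + 0.02 − 0.65)/(1.1 − 0.65) = 0.3700/0.4500 = 0.8222
Terminal stock prices: S_uuu = 99.83, S_uud = 58.99, S_udd = 34.86, S_ddd = 20.6
Terminal payoffs (K − S): max(-7.825, 0) = 0, max(33.01, 0) = 33.01, max(57.14, 0) = 57.14, max(71.4, 0) = 71.4
Node uu (S = 90.75): continuation = 1/1.02·[0.8222·0.0000 + 0.1778·33.0125] = 5.7538; exercise value = 1.2500 ≤ continuation, so V_uu = 5.7538
Node ud (S = 53.62): continuation = 1/1.02·[0.8222·33.0125 + 0.1778·57.1437] = 36.5711; exercise value = 38.3750 > continuation, so V_ud = 38.3750 (exercise)
Node dd (S = 31.69): continuation = 1/1.02·[0.8222·57.1437 + 0.1778·71.4031] = 58.5086; exercise value = 60.3125 > continuation, so V_dd = 60.3125 (exercise)
Node u (S = 82.5): continuation = 1/1.02·[0.8222·5.7538 + 0.1778·38.3750] = 11.3266; exercise value = 9.5000 ≤ continuation, so V_u = 11.3266
Node d (S = 48.75): continuation = 1/1.02·[0.8222·38.3750 + 0.1778·60.3125] = 41.4461; exercise value = 43.2500 > continuation, so V_d = 43.2500 (exercise)
Node 0 (S = 75): continuation = 1/1.02·[0.8222·11.3266 + 0.1778·43.2500] = 16.6685; exercise value = 17.0000 > continuation, so V_0 = 17.0000 (exercise)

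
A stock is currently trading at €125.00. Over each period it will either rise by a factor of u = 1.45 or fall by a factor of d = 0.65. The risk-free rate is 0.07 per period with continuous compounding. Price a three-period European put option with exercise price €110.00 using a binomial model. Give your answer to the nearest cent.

Risk-neutral probability p = (e^0.07 − 0.65)/(1.45 − 0.65) = 0.4225/0.8000 = 0.5281
Terminal stock prices: S_uuu = 381.1, S_uud = 170.8, S_udd = 76.58, S_ddd = 34.33
Terminal payoffs (K − S): max(-271.1, 0) = 0, max(-60.83, 0) = 0, max(33.42, 0) = 33.42, max(75.67, 0) = 75.67
Node uu (S = 262.8): V_uu = e^(−0.07)·[0.5281·0.0000 + 0.4719·0.0000] = 0.0000
Node ud (S = 117.8): V_ud = e^(−0.07)·[0.5281·0.0000 + 0.4719·33.4219] = 14.7044
Node dd (S = 52.81): V_dd = e^(−0.07)·[0.5281·33.4219 + 0.4719·75.6719] = 49.7508
Node u (S = 181.2): V_u = e^(−0.07)·[0.5281·0.0000 + 0.4719·14.7044] = 6.4694
Node d (S = 81.25): V_d = e^(−0.07)·[0.5281·14.7044 + 0.4719·49.7508] = 29.1295
Node 0 (S = 125): V_0 = e^(−0.07)·[0.5281·6.4694 + 0.4719·29.1295] = 16.0016

€16.00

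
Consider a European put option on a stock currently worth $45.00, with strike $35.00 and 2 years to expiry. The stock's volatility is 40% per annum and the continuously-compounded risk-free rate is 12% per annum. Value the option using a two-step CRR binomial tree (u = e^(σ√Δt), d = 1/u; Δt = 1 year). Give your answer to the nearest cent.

$2.29

CRR parameters: u = e^(σ√Δt) = e^(0.4·√1) = 1.4918, d = 1/u = 0.6703
Per-period rate: rΔt = 0.12·1 = 0.12, so R = e^0.12 = 1.1275
Risk-neutral probability p = (e^0.12 − 0.6703)/(1.4918 − 0.6703) = 0.4572/0.8215 = 0.5565
Terminal stock prices: S_uu = 100.1, S_ud = 45, S_dd = 20.22
Terminal payoffs (K − S): max(-65.15, 0) = 0, max(-10, 0) = 0, max(14.78, 0) = 14.78
Node u (S = 67.13): V_u = e^(−0.12)·[0.5565·0.0000 + 0.4435·0.0000] = 0.0000
Node d (S = 30.16): V_d = e^(−0.12)·[0.5565·0.0000 + 0.4435·14.7802] = 5.8136
Node 0 (S = 45): V_0 = e^(−0.12)·[0.5565·0.0000 + 0.4435·5.8136] = 2.2867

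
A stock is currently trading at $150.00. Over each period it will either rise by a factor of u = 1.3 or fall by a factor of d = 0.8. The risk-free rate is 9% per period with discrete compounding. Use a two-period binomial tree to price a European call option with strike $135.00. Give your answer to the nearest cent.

$42.16

Risk-neutral probability p = (1 + 0.09 − 0.8)/(1.3 − 0.8) = 0.2900/0.5000 = 0.5800
Terminal stock prices: S_uu = 253.5, S_ud = 156, S_dd = 96
Terminal payoffs (S − K): max(118.5, 0) = 118.5, max(21, 0) = 21, max(-39, 0) = 0
Node u (S = 195): V_u = 1/1.09·[0.5800·118.5000 + 0.4200·21.0000] = 71.1468
Node d (S = 120): V_d = 1/1.09·[0.5800·21.0000 + 0.4200·0.0000] = 11.1743
Node 0 (S = 150): V_0 = 1/1.09·[0.5800·71.1468 + 0.4200·11.1743] = 42.1636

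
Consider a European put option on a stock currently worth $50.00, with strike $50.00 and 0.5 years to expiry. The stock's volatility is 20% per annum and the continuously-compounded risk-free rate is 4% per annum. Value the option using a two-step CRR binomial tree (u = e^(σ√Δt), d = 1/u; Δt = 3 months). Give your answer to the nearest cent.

$2.00

CRR parameters: u = e^(σ√Δt) = e^(0.2·√0.25) = 1.1052, d = 1/u = 0.9048
Per-period rate: rΔt = 0.04·0.25 = 0.01, so R = e^0.01 = 1.0101
Risk-neutral probability p = (e^0.01 − 0.9048)/(1.1052 − 0.9048) = 0.1052/0.2003 = 0.5252
Terminal stock prices: S_uu = 61.07, S_ud = 50, S_dd = 40.94
Terminal payoffs (K − S): max(-11.07, 0) = 0, max(0, 0) = 0, max(9.063, 0) = 9.063
Node u (S = 55.26): V_u = e^(−0.01)·[0.5252·0.0000 + 0.4748·0.0000] = 0.0000
Node d (S = 45.24): V_d = e^(−0.01)·[0.5252·0.0000 + 0.4748·9.0635] = 4.2606
Node 0 (S = 50): V_0 = e^(−0.01)·[0.5252·0.0000 + 0.4748·4.2606] = 2.0029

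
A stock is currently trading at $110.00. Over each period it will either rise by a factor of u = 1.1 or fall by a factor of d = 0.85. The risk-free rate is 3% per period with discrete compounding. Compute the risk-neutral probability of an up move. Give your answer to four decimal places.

p = 0.7200

Risk-neutral probability p = (1 + 0.03 − 0.85)/(1.1 − 0.85) = 0.1800/0.2500 = 0.7200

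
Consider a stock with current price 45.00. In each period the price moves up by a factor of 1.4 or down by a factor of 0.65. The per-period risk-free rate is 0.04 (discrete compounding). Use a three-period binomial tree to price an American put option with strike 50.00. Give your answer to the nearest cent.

12.07

Risk-neutral probability p = (1 + 0.04 − 0.65)/(1.4 − 0.65) = 0.3900/0.7500 = 0.5200
Terminal stock prices: S_uuu = 123.5, S_uud = 57.33, S_udd = 26.62, S_ddd = 12.36
Terminal payoffs (K − S): max(-73.48, 0) = 0, max(-7.33, 0) = 0, max(23.38, 0) = 23.38, max(37.64, 0) = 37.64
Node uu (S = 88.2): continuation = 1/1.04·[0.5200·0.0000 + 0.4800·0.0000] = 0.0000; exercise value = 0.0000 ≤ continuation, so V_uu = 0.0000
Node ud (S = 40.95): continuation = 1/1.04·[0.5200·0.0000 + 0.4800·23.3825] = 10.7919; exercise value = 9.0500 ≤ continuation, so V_ud = 10.7919
Node dd (S = 19.01): continuation = 1/1.04·[0.5200·23.3825 + 0.4800·37.6419] = 29.0644; exercise value = 30.9875 > continuation, so V_dd = 30.9875 (exercise)
Node u (S = 63): continuation = 1/1.04·[0.5200·0.0000 + 0.4800·10.7919] = 4.9809; exercise value = 0.0000 ≤ continuation, so V_u = 4.9809
Node d (S = 29.25): continuation = 1/1.04·[0.5200·10.7919 + 0.4800·30.9875] = 19.6979; exercise value = 20.7500 > continuation, so V_d = 20.7500 (exercise)
Node 0 (S = 45): continuation = 1/1.04·[0.5200·4.9809 + 0.4800·20.7500] = 12.0674; exercise value = 5.0000 ≤ continuation, so V_0 = 12.0674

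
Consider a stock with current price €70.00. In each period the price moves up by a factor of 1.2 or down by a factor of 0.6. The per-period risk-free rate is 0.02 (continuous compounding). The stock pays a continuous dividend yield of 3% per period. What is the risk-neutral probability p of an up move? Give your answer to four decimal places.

Per-period risk-free factor R = e^0.02 = 1.0202; dividend-adjusted growth = e^(0.02−0.03) = 0.9900.
Risk-neutral probability p = (0.9900 − 0.6)/(1.2 − 0.6) = 0.3900/0.6000 = 0.6501

p = 0.6501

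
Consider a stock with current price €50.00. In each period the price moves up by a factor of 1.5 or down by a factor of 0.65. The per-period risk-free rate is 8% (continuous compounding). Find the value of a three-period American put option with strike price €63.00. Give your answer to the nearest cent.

Risk-neutral probability p = (e^0.08 − 0.65)/(1.5 − 0.65) = 0.4333/0.8500 = 0.5097
Terminal stock prices: S_uuu = 168.8, S_uud = 73.12, S_udd = 31.69, S_ddd = 13.73
Terminal payoffs (K − S): max(-105.8, 0) = 0, max(-10.12, 0) = 0, max(31.31, 0) = 31.31, max(49.27, 0) = 49.27
Node uu (S = 112.5): continuation = e^(−0.08)·[0.5097·0.0000 + 0.4903·0.0000] = 0.0000; exercise value = 0.0000 ≤ continuation, so V_uu = 0.0000
Node ud (S = 48.75): continuation = e^(−0.08)·[0.5097·0.0000 + 0.4903·31.3125] = 14.1707; exercise value = 14.2500 > continuation, so V_ud = 14.2500 (exercise)
Node dd (S = 21.13): continuation = e^(−0.08)·[0.5097·31.3125 + 0.4903·49.2687] = 37.0313; exercise value = 41.8750 > continuation, so V_dd = 41.8750 (exercise)
Node u (S = 75): continuation = e^(−0.08)·[0.5097·0.0000 + 0.4903·14.2500] = 6.4490; exercise value = 0.0000 ≤ continuation, so V_u = 6.4490
Node d (S = 32.5): continuation = e^(−0.08)·[0.5097·14.2500 + 0.4903·41.8750] = 25.6563; exercise value = 30.5000 > continuation, so V_d = 30.5000 (exercise)
Node 0 (S = 50): continuation = e^(−0.08)·[0.5097·6.4490 + 0.4903·30.5000] = 16.8376; exercise value = 13.0000 ≤ continuation, so V_0 = 16.8376

€16.84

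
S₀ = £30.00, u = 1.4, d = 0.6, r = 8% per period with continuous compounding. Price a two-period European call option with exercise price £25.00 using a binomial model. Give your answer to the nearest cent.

Risk-neutral probability p = (e^0.08 − 0.6)/(1.4 − 0.6) = 0.4833/0.8000 = 0.6041
Terminal stock prices: S_uu = 58.8, S_ud = 25.2, S_dd = 10.8
Terminal payoffs (S − K): max(33.8, 0) = 33.8, max(0.2, 0) = 0.2, max(-14.2, 0) = 0
Node u (S = 42): V_u = e^(−0.08)·[0.6041·33.8000 + 0.3959·0.2000] = 18.9221
Node d (S = 18): V_d = e^(−0.08)·[0.6041·0.2000 + 0.3959·0.0000] = 0.1115
Node 0 (S = 30): V_0 = e^(−0.08)·[0.6041·18.9221 + 0.3959·0.1115] = 10.5929

£10.59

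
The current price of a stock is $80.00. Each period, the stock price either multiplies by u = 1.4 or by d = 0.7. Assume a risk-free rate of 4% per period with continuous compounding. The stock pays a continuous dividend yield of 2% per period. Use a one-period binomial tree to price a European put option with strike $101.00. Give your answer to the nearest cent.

$23.46

Per-period risk-free factor R = e^0.04 = 1.0408; dividend-adjusted growth = e^(0.04−0.02) = 1.0202.
Risk-neutral probability p = (1.0202 − 0.7)/(1.4 − 0.7) = 0.3202/0.7000 = 0.4574
Terminal stock prices: S_u = 112, S_d = 56
Terminal payoffs (K − S): max(-11, 0) = 0, max(45, 0) = 45
Node 0 (S = 80): V_0 = e^(−0.04)·[0.4574·0.0000 + 0.5426·45.0000] = 23.4583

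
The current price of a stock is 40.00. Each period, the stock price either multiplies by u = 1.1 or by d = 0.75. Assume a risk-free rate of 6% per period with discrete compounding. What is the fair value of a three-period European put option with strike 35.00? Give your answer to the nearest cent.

Risk-neutral probability p = (1 + 0.06 − 0.75)/(1.1 − 0.75) = 0.3100/0.3500 = 0.8857
Terminal stock prices: S_uuu = 53.24, S_uud = 36.3, S_udd = 24.75, S_ddd = 16.88
Terminal payoffs (K − S): max(-18.24, 0) = 0, max(-1.3, 0) = 0, max(10.25, 0) = 10.25, max(18.12, 0) = 18.12
Node uu (S = 48.4): V_uu = 1/1.06·[0.8857·0.0000 + 0.1143·0.0000] = 0.0000
Node ud (S = 33): V_ud = 1/1.06·[0.8857·0.0000 + 0.1143·10.2500] = 1.1051
Node dd (S = 22.5): V_dd = 1/1.06·[0.8857·10.2500 + 0.1143·18.1250] = 10.5189
Node u (S = 44): V_u = 1/1.06·[0.8857·0.0000 + 0.1143·1.1051] = 0.1192
Node d (S = 30): V_d = 1/1.06·[0.8857·1.1051 + 0.1143·10.5189] = 2.0575
Node 0 (S = 40): V_0 = 1/1.06·[0.8857·0.1192 + 0.1143·2.0575] = 0.3214

0.32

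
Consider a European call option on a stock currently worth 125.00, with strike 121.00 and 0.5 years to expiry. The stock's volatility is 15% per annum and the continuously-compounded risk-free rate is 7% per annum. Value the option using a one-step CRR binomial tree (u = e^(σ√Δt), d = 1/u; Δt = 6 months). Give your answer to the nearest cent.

CRR parameters: u = e^(σ√Δt) = e^(0.15·√0.5) = 1.1119, d = 1/u = 0.8994
Per-period rate: rΔt = 0.07·0.5 = 0.035, so R = e^0.035 = 1.0356
Risk-neutral probability p = (e^0.035 − 0.8994)/(1.1119 − 0.8994) = 0.1363/0.2125 = 0.6411
Terminal stock prices: S_u = 139, S_d = 112.4
Terminal payoffs (S − K): max(17.99, 0) = 17.99, max(-8.579, 0) = 0
Node 0 (S = 125): V_0 = e^(−0.035)·[0.6411·17.9869 + 0.3589·0.0000] = 11.1349

11.13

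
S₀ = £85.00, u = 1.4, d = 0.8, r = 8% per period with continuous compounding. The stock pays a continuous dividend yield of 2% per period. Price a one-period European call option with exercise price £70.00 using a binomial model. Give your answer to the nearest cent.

Per-period risk-free factor R = e^0.08 = 1.0833; dividend-adjusted growth = e^(0.08−0.02) = 1.0618.
Risk-neutral probability p = (1.0618 − 0.8)/(1.4 − 0.8) = 0.2618/0.6000 = 0.4364
Terminal stock prices: S_u = 119, S_d = 68
Terminal payoffs (S − K): max(49, 0) = 49, max(-2, 0) = 0
Node 0 (S = 85): V_0 = e^(−0.08)·[0.4364·49.0000 + 0.5636·0.0000] = 19.7393

£19.74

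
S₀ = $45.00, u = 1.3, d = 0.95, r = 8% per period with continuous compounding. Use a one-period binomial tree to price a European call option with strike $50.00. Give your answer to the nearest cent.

Risk-neutral probability p = (e^0.08 − 0.95)/(1.3 − 0.95) = 0.1333/0.3500 = 0.3808
Terminal stock prices: S_u = 58.5, S_d = 42.75
Terminal payoffs (S − K): max(8.5, 0) = 8.5, max(-7.25, 0) = 0
Node 0 (S = 45): V_0 = e^(−0.08)·[0.3808·8.5000 + 0.6192·0.0000] = 2.9881

$2.99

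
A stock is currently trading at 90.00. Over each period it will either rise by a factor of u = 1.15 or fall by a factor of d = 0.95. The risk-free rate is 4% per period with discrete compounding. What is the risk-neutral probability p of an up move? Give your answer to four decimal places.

p = 0.4500

Risk-neutral probability p = (1 + 0.04 − 0.95)/(1.15 − 0.95) = 0.0900/0.2000 = 0.4500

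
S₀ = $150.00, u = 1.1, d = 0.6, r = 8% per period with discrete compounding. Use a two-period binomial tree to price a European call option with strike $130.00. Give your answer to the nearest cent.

Risk-neutral probability p = (1 + 0.08 − 0.6)/(1.1 − 0.6) = 0.4800/0.5000 = 0.9600
Terminal stock prices: S_uu = 181.5, S_ud = 99, S_dd = 54
Terminal payoffs (S − K): max(51.5, 0) = 51.5, max(-31, 0) = 0, max(-76, 0) = 0
Node u (S = 165): V_u = 1/1.08·[0.9600·51.5000 + 0.0400·0.0000] = 45.7778
Node d (S = 90): V_d = 1/1.08·[0.9600·0.0000 + 0.0400·0.0000] = 0.0000
Node 0 (S = 150): V_0 = 1/1.08·[0.9600·45.7778 + 0.0400·0.0000] = 40.6914

$40.69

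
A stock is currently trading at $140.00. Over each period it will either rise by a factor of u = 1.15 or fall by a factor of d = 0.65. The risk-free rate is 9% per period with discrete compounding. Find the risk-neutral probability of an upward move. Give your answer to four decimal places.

Risk-neutral probability p = (1 + 0.09 − 0.65)/(1.15 − 0.65) = 0.4400/0.5000 = 0.8800

p = 0.8800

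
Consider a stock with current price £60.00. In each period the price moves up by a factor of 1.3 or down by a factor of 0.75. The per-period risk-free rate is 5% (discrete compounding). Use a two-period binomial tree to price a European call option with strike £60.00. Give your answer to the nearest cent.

£11.17

Risk-neutral probability p = (1 + 0.05 − 0.75)/(1.3 − 0.75) = 0.3000/0.5500 = 0.5455
Terminal stock prices: S_uu = 101.4, S_ud = 58.5, S_dd = 33.75
Terminal payoffs (S − K): max(41.4, 0) = 41.4, max(-1.5, 0) = 0, max(-26.25, 0) = 0
Node u (S = 78): V_u = 1/1.05·[0.5455·41.4000 + 0.4545·0.0000] = 21.5065
Node d (S = 45): V_d = 1/1.05·[0.5455·0.0000 + 0.4545·0.0000] = 0.0000
Node 0 (S = 60): V_0 = 1/1.05·[0.5455·21.5065 + 0.4545·0.0000] = 11.1722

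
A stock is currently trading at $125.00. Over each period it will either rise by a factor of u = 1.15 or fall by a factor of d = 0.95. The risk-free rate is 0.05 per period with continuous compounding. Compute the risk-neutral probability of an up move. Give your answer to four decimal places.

p = 0.5064

Risk-neutral probability p = (e^0.05 − 0.95)/(1.15 − 0.95) = 0.1013/0.2000 = 0.5064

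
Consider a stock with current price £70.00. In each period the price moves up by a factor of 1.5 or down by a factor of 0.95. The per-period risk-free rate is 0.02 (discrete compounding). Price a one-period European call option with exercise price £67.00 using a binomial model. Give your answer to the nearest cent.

£4.74

Risk-neutral probability p = (1 + 0.02 − 0.95)/(1.5 − 0.95) = 0.0700/0.5500 = 0.1273
Terminal stock prices: S_u = 105, S_d = 66.5
Terminal payoffs (S − K): max(38, 0) = 38, max(-0.5, 0) = 0
Node 0 (S = 70): V_0 = 1/1.02·[0.1273·38.0000 + 0.8727·0.0000] = 4.7415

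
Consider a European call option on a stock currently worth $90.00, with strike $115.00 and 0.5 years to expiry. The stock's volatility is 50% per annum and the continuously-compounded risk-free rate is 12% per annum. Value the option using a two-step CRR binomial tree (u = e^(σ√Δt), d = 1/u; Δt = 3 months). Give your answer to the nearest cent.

CRR parameters: u = e^(σ√Δt) = e^(0.5·√0.25) = 1.2840, d = 1/u = 0.7788
Per-period rate: rΔt = 0.12·0.25 = 0.03, so R = e^0.03 = 1.0305
Risk-neutral probability p = (e^0.03 − 0.7788)/(1.2840 − 0.7788) = 0.2517/0.5052 = 0.4981
Terminal stock prices: S_uu = 148.4, S_ud = 90, S_dd = 54.59
Terminal payoffs (S − K): max(33.38, 0) = 33.38, max(-25, 0) = 0, max(-60.41, 0) = 0
Node u (S = 115.6): V_u = e^(−0.03)·[0.4981·33.3849 + 0.5019·0.0000] = 16.1377
Node d (S = 70.09): V_d = e^(−0.03)·[0.4981·0.0000 + 0.5019·0.0000] = 0.0000
Node 0 (S = 90): V_0 = e^(−0.03)·[0.4981·16.1377 + 0.5019·0.0000] = 7.8006

$7.80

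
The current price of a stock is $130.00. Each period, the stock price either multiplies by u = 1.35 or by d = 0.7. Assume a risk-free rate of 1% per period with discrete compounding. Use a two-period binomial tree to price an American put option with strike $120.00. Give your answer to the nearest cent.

$15.10

Risk-neutral probability p = (1 + 0.01 − 0.7)/(1.35 − 0.7) = 0.3100/0.6500 = 0.4769
Terminal stock prices: S_uu = 236.9, S_ud = 122.8, S_dd = 63.7
Terminal payoffs (K − S): max(-116.9, 0) = 0, max(-2.85, 0) = 0, max(56.3, 0) = 56.3
Node u (S = 175.5): continuation = 1/1.01·[0.4769·0.0000 + 0.5231·0.0000] = 0.0000; exercise value = 0.0000 ≤ continuation, so V_u = 0.0000
Node d (S = 91): continuation = 1/1.01·[0.4769·0.0000 + 0.5231·56.3000] = 29.1577; exercise value = 29.0000 ≤ continuation, so V_d = 29.1577
Node 0 (S = 130): continuation = 1/1.01·[0.4769·0.0000 + 0.5231·29.1577] = 15.1007; exercise value = 0.0000 ≤ continuation, so V_0 = 15.1007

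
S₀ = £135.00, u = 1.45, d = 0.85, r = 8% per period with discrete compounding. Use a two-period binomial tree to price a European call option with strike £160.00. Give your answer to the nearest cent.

Risk-neutral probability p = (1 + 0.08 − 0.85)/(1.45 − 0.85) = 0.2300/0.6000 = 0.3833
Terminal stock prices: S_uu = 283.8, S_ud = 166.4, S_dd = 97.54
Terminal payoffs (S − K): max(123.8, 0) = 123.8, max(6.387, 0) = 6.387, max(-62.46, 0) = 0
Node u (S = 195.8): V_u = 1/1.08·[0.3833·123.8375 + 0.6167·6.3875] = 47.6019
Node d (S = 114.8): V_d = 1/1.08·[0.3833·6.3875 + 0.6167·0.0000] = 2.2672
Node 0 (S = 135): V_0 = 1/1.08·[0.3833·47.6019 + 0.6167·2.2672] = 18.1902

£18.19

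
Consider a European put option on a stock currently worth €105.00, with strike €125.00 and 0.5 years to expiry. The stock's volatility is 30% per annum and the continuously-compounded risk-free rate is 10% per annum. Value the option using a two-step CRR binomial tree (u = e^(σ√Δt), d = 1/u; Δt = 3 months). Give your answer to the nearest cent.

€18.66

CRR parameters: u = e^(σ√Δt) = e^(0.3·√0.25) = 1.1618, d = 1/u = 0.8607
Per-period rate: rΔt = 0.1·0.25 = 0.025, so R = e^0.025 = 1.0253
Risk-neutral probability p = (e^0.025 − 0.8607)/(1.1618 − 0.8607) = 0.1646/0.3011 = 0.5466
Terminal stock prices: S_uu = 141.7, S_ud = 105, S_dd = 77.79
Terminal payoffs (K − S): max(-16.74, 0) = 0, max(20, 0) = 20, max(47.21, 0) = 47.21
Node u (S = 122): V_u = e^(−0.025)·[0.5466·0.0000 + 0.4534·20.0000] = 8.8434
Node d (S = 90.37): V_d = e^(−0.025)·[0.5466·20.0000 + 0.4534·47.2141] = 31.5394
Node 0 (S = 105): V_0 = e^(−0.025)·[0.5466·8.8434 + 0.4534·31.5394] = 18.6605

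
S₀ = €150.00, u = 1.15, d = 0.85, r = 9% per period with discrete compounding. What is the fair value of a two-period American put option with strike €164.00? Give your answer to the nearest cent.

Risk-neutral probability p = (1 + 0.09 − 0.85)/(1.15 − 0.85) = 0.2400/0.3000 = 0.8000
Terminal stock prices: S_uu = 198.4, S_ud = 146.6, S_dd = 108.4
Terminal payoffs (K − S): max(-34.37, 0) = 0, max(17.38, 0) = 17.38, max(55.63, 0) = 55.63
Node u (S = 172.5): continuation = 1/1.09·[0.8000·0.0000 + 0.2000·17.3750] = 3.1881; exercise value = 0.0000 ≤ continuation, so V_u = 3.1881
Node d (S = 127.5): continuation = 1/1.09·[0.8000·17.3750 + 0.2000·55.6250] = 22.9587; exercise value = 36.5000 > continuation, so V_d = 36.5000 (exercise)
Node 0 (S = 150): continuation = 1/1.09·[0.8000·3.1881 + 0.2000·36.5000] = 9.0371; exercise value = 14.0000 > continuation, so V_0 = 14.0000 (exercise)

€14.00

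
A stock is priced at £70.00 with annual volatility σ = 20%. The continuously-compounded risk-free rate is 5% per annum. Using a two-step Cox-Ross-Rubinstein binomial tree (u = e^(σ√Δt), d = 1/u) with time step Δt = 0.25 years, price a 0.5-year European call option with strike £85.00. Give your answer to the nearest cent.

£0.14

CRR parameters: u = e^(σ√Δt) = e^(0.2·√0.25) = 1.1052, d = 1/u = 0.9048
Per-period rate: rΔt = 0.05·0.25 = 0.0125, so R = e^0.0125 = 1.0126
Risk-neutral probability p = (e^0.0125 − 0.9048)/(1.1052 − 0.9048) = 0.1077/0.2003 = 0.5378
Terminal stock prices: S_uu = 85.5, S_ud = 70, S_dd = 57.31
Terminal payoffs (S − K): max(0.4982, 0) = 0.4982, max(-15, 0) = 0, max(-27.69, 0) = 0
Node u (S = 77.36): V_u = e^(−0.0125)·[0.5378·0.4982 + 0.4622·0.0000] = 0.2646
Node d (S = 63.34): V_d = e^(−0.0125)·[0.5378·0.0000 + 0.4622·0.0000] = 0.0000
Node 0 (S = 70): V_0 = e^(−0.0125)·[0.5378·0.2646 + 0.4622·0.0000] = 0.1405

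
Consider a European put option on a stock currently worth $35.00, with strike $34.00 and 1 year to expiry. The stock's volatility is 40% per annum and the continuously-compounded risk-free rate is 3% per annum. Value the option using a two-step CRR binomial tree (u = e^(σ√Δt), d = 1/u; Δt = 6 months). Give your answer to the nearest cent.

CRR parameters: u = e^(σ√Δt) = e^(0.4·√0.5) = 1.3269, d = 1/u = 0.7536
Per-period rate: rΔt = 0.03·0.5 = 0.015, so R = e^0.015 = 1.0151
Risk-neutral probability p = (e^0.015 − 0.7536)/(1.3269 − 0.7536) = 0.2615/0.5733 = 0.4561
Terminal stock prices: S_uu = 61.62, S_ud = 35, S_dd = 19.88
Terminal payoffs (K − S): max(-27.62, 0) = 0, max(-1, 0) = 0, max(14.12, 0) = 14.12
Node u (S = 46.44): V_u = e^(−0.015)·[0.4561·0.0000 + 0.5439·0.0000] = 0.0000
Node d (S = 26.38): V_d = e^(−0.015)·[0.4561·0.0000 + 0.5439·14.1210] = 7.5658
Node 0 (S = 35): V_0 = e^(−0.015)·[0.4561·0.0000 + 0.5439·7.5658] = 4.0536

$4.05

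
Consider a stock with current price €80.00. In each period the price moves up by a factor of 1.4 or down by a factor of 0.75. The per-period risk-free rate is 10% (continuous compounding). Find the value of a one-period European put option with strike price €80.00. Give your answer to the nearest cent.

€8.21

Risk-neutral probability p = (e^0.1 − 0.75)/(1.4 − 0.75) = 0.3552/0.6500 = 0.5464
Terminal stock prices: S_u = 112, S_d = 60
Terminal payoffs (K − S): max(-32, 0) = 0, max(20, 0) = 20
Node 0 (S = 80): V_0 = e^(−0.1)·[0.5464·0.0000 + 0.4536·20.0000] = 8.2084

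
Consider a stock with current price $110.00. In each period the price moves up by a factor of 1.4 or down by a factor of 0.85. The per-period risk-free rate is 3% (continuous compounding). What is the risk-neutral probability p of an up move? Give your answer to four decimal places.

Risk-neutral probability p = (e^0.03 − 0.85)/(1.4 − 0.85) = 0.1805/0.5500 = 0.3281

p = 0.3281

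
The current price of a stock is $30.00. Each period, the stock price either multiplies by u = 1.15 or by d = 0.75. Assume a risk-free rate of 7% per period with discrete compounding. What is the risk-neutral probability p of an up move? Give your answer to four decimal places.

p = 0.8000

Risk-neutral probability p = (1 + 0.07 − 0.75)/(1.15 − 0.75) = 0.3200/0.4000 = 0.8000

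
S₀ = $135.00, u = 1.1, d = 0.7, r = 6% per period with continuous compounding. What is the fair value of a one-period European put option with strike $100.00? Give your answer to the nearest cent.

$0.49

Risk-neutral probability p = (e^0.06 − 0.7)/(1.1 − 0.7) = 0.3618/0.4000 = 0.9046
Terminal stock prices: S_u = 148.5, S_d = 94.5
Terminal payoffs (K − S): max(-48.5, 0) = 0, max(5.5, 0) = 5.5
Node 0 (S = 135): V_0 = e^(−0.06)·[0.9046·0.0000 + 0.0954·5.5000] = 0.4942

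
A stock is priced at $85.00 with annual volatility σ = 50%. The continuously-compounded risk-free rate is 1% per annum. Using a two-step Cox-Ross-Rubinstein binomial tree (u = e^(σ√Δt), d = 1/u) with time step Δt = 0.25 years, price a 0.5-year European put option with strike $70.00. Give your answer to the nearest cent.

CRR parameters: u = e^(σ√Δt) = e^(0.5·√0.25) = 1.2840, d = 1/u = 0.7788
Per-period rate: rΔt = 0.01·0.25 = 0.0025, so R = e^0.0025 = 1.0025
Risk-neutral probability p = (e^0.0025 − 0.7788)/(1.2840 − 0.7788) = 0.2237/0.5052 = 0.4428
Terminal stock prices: S_uu = 140.1, S_ud = 85, S_dd = 51.56
Terminal payoffs (K − S): max(-70.14, 0) = 0, max(-15, 0) = 0, max(18.44, 0) = 18.44
Node u (S = 109.1): V_u = e^(−0.0025)·[0.4428·0.0000 + 0.5572·0.0000] = 0.0000
Node d (S = 66.2): V_d = e^(−0.0025)·[0.4428·0.0000 + 0.5572·18.4449] = 10.2522
Node 0 (S = 85): V_0 = e^(−0.0025)·[0.4428·0.0000 + 0.5572·10.2522] = 5.6985

$5.70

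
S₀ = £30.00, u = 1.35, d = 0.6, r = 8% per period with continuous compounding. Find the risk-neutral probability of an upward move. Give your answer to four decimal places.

Risk-neutral probability p = (e^0.08 − 0.6)/(1.35 − 0.6) = 0.4833/0.7500 = 0.6444

p = 0.6444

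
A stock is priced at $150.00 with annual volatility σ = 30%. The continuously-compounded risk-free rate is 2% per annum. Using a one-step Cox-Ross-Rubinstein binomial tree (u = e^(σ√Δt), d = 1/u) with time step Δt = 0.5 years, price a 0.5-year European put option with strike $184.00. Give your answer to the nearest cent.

CRR parameters: u = e^(σ√Δt) = e^(0.3·√0.5) = 1.2363, d = 1/u = 0.8089
Per-period rate: rΔt = 0.02·0.5 = 0.01, so R = e^0.01 = 1.0101
Risk-neutral probability p = (e^0.01 − 0.8089)/(1.2363 − 0.8089) = 0.2012/0.4275 = 0.4707
Terminal stock prices: S_u = 185.4, S_d = 121.3
Terminal payoffs (K − S): max(-1.447, 0) = 0, max(62.67, 0) = 62.67
Node 0 (S = 150): V_0 = e^(−0.01)·[0.4707·0.0000 + 0.5293·62.6713] = 32.8433

$32.84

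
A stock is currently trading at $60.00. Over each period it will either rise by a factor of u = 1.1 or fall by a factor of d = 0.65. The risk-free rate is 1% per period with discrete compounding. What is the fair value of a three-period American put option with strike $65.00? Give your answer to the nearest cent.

$10.83

Risk-neutral probability p = (1 + 0.01 − 0.65)/(1.1 − 0.65) = 0.3600/0.4500 = 0.8000
Terminal stock prices: S_uuu = 79.86, S_uud = 47.19, S_udd = 27.89, S_ddd = 16.48
Terminal payoffs (K − S): max(-14.86, 0) = 0, max(17.81, 0) = 17.81, max(37.11, 0) = 37.11, max(48.52, 0) = 48.52
Node uu (S = 72.6): continuation = 1/1.01·[0.8000·0.0000 + 0.2000·17.8100] = 3.5267; exercise value = 0.0000 ≤ continuation, so V_uu = 3.5267
Node ud (S = 42.9): continuation = 1/1.01·[0.8000·17.8100 + 0.2000·37.1150] = 21.4564; exercise value = 22.1000 > continuation, so V_ud = 22.1000 (exercise)
Node dd (S = 25.35): continuation = 1/1.01·[0.8000·37.1150 + 0.2000·48.5225] = 39.0064; exercise value = 39.6500 > continuation, so V_dd = 39.6500 (exercise)
Node u (S = 66): continuation = 1/1.01·[0.8000·3.5267 + 0.2000·22.1000] = 7.1697; exercise value = 0.0000 ≤ continuation, so V_u = 7.1697
Node d (S = 39): continuation = 1/1.01·[0.8000·22.1000 + 0.2000·39.6500] = 25.3564; exercise value = 26.0000 > continuation, so V_d = 26.0000 (exercise)
Node 0 (S = 60): continuation = 1/1.01·[0.8000·7.1697 + 0.2000·26.0000] = 10.8275; exercise value = 5.0000 ≤ continuation, so V_0 = 10.8275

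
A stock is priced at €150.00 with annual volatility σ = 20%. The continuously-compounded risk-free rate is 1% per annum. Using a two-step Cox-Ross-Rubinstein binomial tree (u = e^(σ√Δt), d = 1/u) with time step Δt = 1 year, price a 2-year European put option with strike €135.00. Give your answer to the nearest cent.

€9.30

CRR parameters: u = e^(σ√Δt) = e^(0.2·√1) = 1.2214, d = 1/u = 0.8187
Per-period rate: rΔt = 0.01·1 = 0.01, so R = e^0.01 = 1.0101
Risk-neutral probability p = (e^0.01 − 0.8187)/(1.2214 − 0.8187) = 0.1913/0.4027 = 0.4751
Terminal stock prices: S_uu = 223.8, S_ud = 150, S_dd = 100.5
Terminal payoffs (K − S): max(-88.77, 0) = 0, max(-15, 0) = 0, max(34.45, 0) = 34.45
Node u (S = 183.2): V_u = e^(−0.01)·[0.4751·0.0000 + 0.5249·0.0000] = 0.0000
Node d (S = 122.8): V_d = e^(−0.01)·[0.4751·0.0000 + 0.5249·34.4520] = 17.9031
Node 0 (S = 150): V_0 = e^(−0.01)·[0.4751·0.0000 + 0.5249·17.9031] = 9.3034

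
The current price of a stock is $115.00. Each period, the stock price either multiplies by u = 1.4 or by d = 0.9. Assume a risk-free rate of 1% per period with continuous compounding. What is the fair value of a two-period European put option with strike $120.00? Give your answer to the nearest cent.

$16.01

Risk-neutral probability p = (e^0.01 − 0.9)/(1.4 − 0.9) = 0.1101/0.5000 = 0.2201
Terminal stock prices: S_uu = 225.4, S_ud = 144.9, S_dd = 93.15
Terminal payoffs (K − S): max(-105.4, 0) = 0, max(-24.9, 0) = 0, max(26.85, 0) = 26.85
Node u (S = 161): V_u = e^(−0.01)·[0.2201·0.0000 + 0.7799·0.0000] = 0.0000
Node d (S = 103.5): V_d = e^(−0.01)·[0.2201·0.0000 + 0.7799·26.8500] = 20.7319
Node 0 (S = 115): V_0 = e^(−0.01)·[0.2201·0.0000 + 0.7799·20.7319] = 16.0080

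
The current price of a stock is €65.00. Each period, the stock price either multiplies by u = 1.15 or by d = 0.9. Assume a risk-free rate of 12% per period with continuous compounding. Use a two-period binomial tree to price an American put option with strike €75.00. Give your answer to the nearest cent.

Risk-neutral probability p = (e^0.12 − 0.9)/(1.15 − 0.9) = 0.2275/0.2500 = 0.9100
Terminal stock prices: S_uu = 85.96, S_ud = 67.28, S_dd = 52.65
Terminal payoffs (K − S): max(-10.96, 0) = 0, max(7.725, 0) = 7.725, max(22.35, 0) = 22.35
Node u (S = 74.75): continuation = e^(−0.12)·[0.9100·0.0000 + 0.0900·7.7250] = 0.6167; exercise value = 0.2500 ≤ continuation, so V_u = 0.6167
Node d (S = 58.5): continuation = e^(−0.12)·[0.9100·7.7250 + 0.0900·22.3500] = 8.0190; exercise value = 16.5000 > continuation, so V_d = 16.5000 (exercise)
Node 0 (S = 65): continuation = e^(−0.12)·[0.9100·0.6167 + 0.0900·16.5000] = 1.8150; exercise value = 10.0000 > continuation, so V_0 = 10.0000 (exercise)

€10.00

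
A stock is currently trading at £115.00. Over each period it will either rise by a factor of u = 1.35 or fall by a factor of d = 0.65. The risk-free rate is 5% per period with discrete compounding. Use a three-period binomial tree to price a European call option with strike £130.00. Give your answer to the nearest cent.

Risk-neutral probability p = (1 + 0.05 − 0.65)/(1.35 − 0.65) = 0.4000/0.7000 = 0.5714
Terminal stock prices: S_uuu = 282.9, S_uud = 136.2, S_udd = 65.59, S_ddd = 31.58
Terminal payoffs (S − K): max(152.9, 0) = 152.9, max(6.232, 0) = 6.232, max(-64.41, 0) = 0, max(-98.42, 0) = 0
Node uu (S = 209.6): V_uu = 1/1.05·[0.5714·152.9431 + 0.4286·6.2319] = 85.7780
Node ud (S = 100.9): V_ud = 1/1.05·[0.5714·6.2319 + 0.4286·0.0000] = 3.3915
Node dd (S = 48.59): V_dd = 1/1.05·[0.5714·0.0000 + 0.4286·0.0000] = 0.0000
Node u (S = 155.2): V_u = 1/1.05·[0.5714·85.7780 + 0.4286·3.3915] = 48.0662
Node d (S = 74.75): V_d = 1/1.05·[0.5714·3.3915 + 0.4286·0.0000] = 1.8457
Node 0 (S = 115): V_0 = 1/1.05·[0.5714·48.0662 + 0.4286·1.8457] = 26.9118

£26.91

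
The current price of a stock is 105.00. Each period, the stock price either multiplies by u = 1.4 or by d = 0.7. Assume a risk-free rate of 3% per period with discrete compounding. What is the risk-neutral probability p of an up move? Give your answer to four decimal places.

p = 0.4714

Risk-neutral probability p = (1 + 0.03 − 0.7)/(1.4 − 0.7) = 0.3300/0.7000 = 0.4714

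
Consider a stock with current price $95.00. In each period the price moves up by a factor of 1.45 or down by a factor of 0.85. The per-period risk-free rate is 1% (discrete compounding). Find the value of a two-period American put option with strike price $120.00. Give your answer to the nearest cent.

$29.06

Risk-neutral probability p = (1 + 0.01 − 0.85)/(1.45 − 0.85) = 0.1600/0.6000 = 0.2667
Terminal stock prices: S_uu = 199.7, S_ud = 117.1, S_dd = 68.64
Terminal payoffs (K − S): max(-79.74, 0) = 0, max(2.913, 0) = 2.913, max(51.36, 0) = 51.36
Node u (S = 137.8): continuation = 1/1.01·[0.2667·0.0000 + 0.7333·2.9125] = 2.1147; exercise value = 0.0000 ≤ continuation, so V_u = 2.1147
Node d (S = 80.75): continuation = 1/1.01·[0.2667·2.9125 + 0.7333·51.3625] = 38.0619; exercise value = 39.2500 > continuation, so V_d = 39.2500 (exercise)
Node 0 (S = 95): continuation = 1/1.01·[0.2667·2.1147 + 0.7333·39.2500] = 29.0567; exercise value = 25.0000 ≤ continuation, so V_0 = 29.0567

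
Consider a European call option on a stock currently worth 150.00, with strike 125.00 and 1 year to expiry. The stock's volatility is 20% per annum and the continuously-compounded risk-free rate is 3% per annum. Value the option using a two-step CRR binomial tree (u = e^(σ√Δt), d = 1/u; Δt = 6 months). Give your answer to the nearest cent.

CRR parameters: u = e^(σ√Δt) = e^(0.2·√0.5) = 1.1519, d = 1/u = 0.8681
Per-period rate: rΔt = 0.03·0.5 = 0.015, so R = e^0.015 = 1.0151
Risk-neutral probability p = (e^0.015 − 0.8681)/(1.1519 − 0.8681) = 0.1470/0.2838 = 0.5180
Terminal stock prices: S_uu = 199, S_ud = 150, S_dd = 113
Terminal payoffs (S − K): max(74.03, 0) = 74.03, max(25, 0) = 25, max(-11.95, 0) = 0
Node u (S = 172.8): V_u = e^(−0.015)·[0.5180·74.0345 + 0.4820·25.0000] = 49.6475
Node d (S = 130.2): V_d = e^(−0.015)·[0.5180·25.0000 + 0.4820·0.0000] = 12.7562
Node 0 (S = 150): V_0 = e^(−0.015)·[0.5180·49.6475 + 0.4820·12.7562] = 31.3900

31.39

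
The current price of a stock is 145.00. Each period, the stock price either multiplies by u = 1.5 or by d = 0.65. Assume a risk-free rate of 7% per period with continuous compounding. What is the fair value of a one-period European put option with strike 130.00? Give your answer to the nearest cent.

Risk-neutral probability p = (e^0.07 − 0.65)/(1.5 − 0.65) = 0.4225/0.8500 = 0.4971
Terminal stock prices: S_u = 217.5, S_d = 94.25
Terminal payoffs (K − S): max(-87.5, 0) = 0, max(35.75, 0) = 35.75
Node 0 (S = 145): V_0 = e^(−0.07)·[0.4971·0.0000 + 0.5029·35.7500] = 16.7643

16.76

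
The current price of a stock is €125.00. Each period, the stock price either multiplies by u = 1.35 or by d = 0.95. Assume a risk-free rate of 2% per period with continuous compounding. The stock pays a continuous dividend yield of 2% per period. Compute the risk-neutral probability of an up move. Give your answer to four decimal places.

p = 0.1250

Per-period risk-free factor R = e^0.02 = 1.0202; dividend-adjusted growth = e^(0.02−0.02) = 1.0000.
Risk-neutral probability p = (1.0000 − 0.95)/(1.35 − 0.95) = 0.0500/0.4000 = 0.1250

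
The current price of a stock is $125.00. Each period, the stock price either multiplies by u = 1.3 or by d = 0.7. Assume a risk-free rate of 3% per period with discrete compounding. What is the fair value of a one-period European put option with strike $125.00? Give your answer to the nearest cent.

Risk-neutral probability p = (1 + 0.03 − 0.7)/(1.3 − 0.7) = 0.3300/0.6000 = 0.5500
Terminal stock prices: S_u = 162.5, S_d = 87.5
Terminal payoffs (K − S): max(-37.5, 0) = 0, max(37.5, 0) = 37.5
Node 0 (S = 125): V_0 = 1/1.03·[0.5500·0.0000 + 0.4500·37.5000] = 16.3835

$16.38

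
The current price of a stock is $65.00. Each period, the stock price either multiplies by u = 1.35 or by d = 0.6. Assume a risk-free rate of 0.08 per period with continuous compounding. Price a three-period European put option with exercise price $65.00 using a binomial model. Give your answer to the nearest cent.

$8.23

Risk-neutral probability p = (e^0.08 − 0.6)/(1.35 − 0.6) = 0.4833/0.7500 = 0.6444
Terminal stock prices: S_uuu = 159.9, S_uud = 71.08, S_udd = 31.59, S_ddd = 14.04
Terminal payoffs (K − S): max(-94.92, 0) = 0, max(-6.078, 0) = 0, max(33.41, 0) = 33.41, max(50.96, 0) = 50.96
Node uu (S = 118.5): V_uu = e^(−0.08)·[0.6444·0.0000 + 0.3556·0.0000] = 0.0000
Node ud (S = 52.65): V_ud = e^(−0.08)·[0.6444·0.0000 + 0.3556·33.4100] = 10.9677
Node dd (S = 23.4): V_dd = e^(−0.08)·[0.6444·33.4100 + 0.3556·50.9600] = 36.6026
Node u (S = 87.75): V_u = e^(−0.08)·[0.6444·0.0000 + 0.3556·10.9677] = 3.6004
Node d (S = 39): V_d = e^(−0.08)·[0.6444·10.9677 + 0.3556·36.6026] = 18.5398
Node 0 (S = 65): V_0 = e^(−0.08)·[0.6444·3.6004 + 0.3556·18.5398] = 8.2278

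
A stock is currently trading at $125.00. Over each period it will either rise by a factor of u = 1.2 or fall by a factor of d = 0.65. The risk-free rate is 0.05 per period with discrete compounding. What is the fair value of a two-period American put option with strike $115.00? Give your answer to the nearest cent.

Risk-neutral probability p = (1 + 0.05 − 0.65)/(1.2 − 0.65) = 0.4000/0.5500 = 0.7273
Terminal stock prices: S_uu = 180, S_ud = 97.5, S_dd = 52.81
Terminal payoffs (K − S): max(-65, 0) = 0, max(17.5, 0) = 17.5, max(62.19, 0) = 62.19
Node u (S = 150): continuation = 1/1.05·[0.7273·0.0000 + 0.2727·17.5000] = 4.5455; exercise value = 0.0000 ≤ continuation, so V_u = 4.5455
Node d (S = 81.25): continuation = 1/1.05·[0.7273·17.5000 + 0.2727·62.1875] = 28.2738; exercise value = 33.7500 > continuation, so V_d = 33.7500 (exercise)
Node 0 (S = 125): continuation = 1/1.05·[0.7273·4.5455 + 0.2727·33.7500] = 11.9146; exercise value = 0.0000 ≤ continuation, so V_0 = 11.9146

$11.91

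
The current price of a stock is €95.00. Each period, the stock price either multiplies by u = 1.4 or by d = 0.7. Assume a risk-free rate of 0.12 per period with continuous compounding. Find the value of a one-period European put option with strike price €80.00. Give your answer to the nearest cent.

Risk-neutral probability p = (e^0.12 − 0.7)/(1.4 − 0.7) = 0.4275/0.7000 = 0.6107
Terminal stock prices: S_u = 133, S_d = 66.5
Terminal payoffs (K − S): max(-53, 0) = 0, max(13.5, 0) = 13.5
Node 0 (S = 95): V_0 = e^(−0.12)·[0.6107·0.0000 + 0.3893·13.5000] = 4.6611

€4.66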